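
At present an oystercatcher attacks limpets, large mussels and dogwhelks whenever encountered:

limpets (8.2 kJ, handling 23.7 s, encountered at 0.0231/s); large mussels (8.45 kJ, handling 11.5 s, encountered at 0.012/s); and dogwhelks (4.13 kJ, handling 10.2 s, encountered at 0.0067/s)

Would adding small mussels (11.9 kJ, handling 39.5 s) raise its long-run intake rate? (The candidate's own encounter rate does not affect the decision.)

On limpets, large mussels and dogwhelks alone, R = ΣλE/(1+Σλh) = 0.3185/1.754 = 0.1816 kJ/s.
Profitability of small mussels: 11.9/39.5 = 0.3013 kJ/s.
0.3013 > 0.1816, so adding small mussels raises the average — include it.

Yes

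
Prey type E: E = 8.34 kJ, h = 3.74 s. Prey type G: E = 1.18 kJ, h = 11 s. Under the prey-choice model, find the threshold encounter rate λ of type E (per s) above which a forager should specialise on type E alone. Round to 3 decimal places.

0.014 per s

Drop type G once their profitability E₂/h₂ falls below the rate achievable on type E alone: E₂/h₂ = λE₁/(1 + λh₁).
Solve for λ: λE₁h₂ = E₂(1 + λh₁) → λ(E₁h₂ − E₂h₁) = E₂ → λ = E₂/(E₁h₂ − E₂h₁).
λ = 1.18/(8.34×11 − 1.18×3.74) = 1.18/87.33 = 0.01351 per s.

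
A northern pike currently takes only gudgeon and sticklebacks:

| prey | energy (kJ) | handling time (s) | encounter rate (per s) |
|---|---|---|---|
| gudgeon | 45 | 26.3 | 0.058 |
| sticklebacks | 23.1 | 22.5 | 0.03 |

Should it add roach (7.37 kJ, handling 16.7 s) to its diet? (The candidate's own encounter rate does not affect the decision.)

No

Current rate: (0.058×45 + 0.03×23.1)/(1 + 0.058×26.3 + 0.03×22.5) = 1.032 kJ/s.
roach: E/h = 7.37/16.7 = 0.4413 kJ/s.
Since 0.4413 < R, time spent handling roach is better spent searching.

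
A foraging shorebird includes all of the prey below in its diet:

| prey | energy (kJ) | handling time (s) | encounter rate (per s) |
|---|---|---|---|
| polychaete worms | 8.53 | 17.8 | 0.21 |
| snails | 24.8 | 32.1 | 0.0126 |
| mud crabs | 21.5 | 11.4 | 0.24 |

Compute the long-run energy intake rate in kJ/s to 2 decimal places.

0.92 kJ/s

R = (0.21×8.53 + 0.0126×24.8 + 0.24×21.5) / (1 + 0.21×17.8 + 0.0126×32.1 + 0.24×11.4) = 7.264/7.878 = 0.922 kJ/s.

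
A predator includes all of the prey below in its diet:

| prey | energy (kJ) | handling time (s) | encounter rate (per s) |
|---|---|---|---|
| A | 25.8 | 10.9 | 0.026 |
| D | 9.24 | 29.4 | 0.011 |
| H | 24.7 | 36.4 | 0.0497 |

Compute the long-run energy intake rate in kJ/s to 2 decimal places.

R = Σλ_iE_i / (1 + Σλ_ih_i)
Numerator: 0.026×25.8 + 0.011×9.24 + 0.0497×24.7 = 2
Denominator: 1 + 0.026×10.9 + 0.011×29.4 + 0.0497×36.4 = 3.416
R = 2/3.416 = 0.5855 kJ/s

0.59 kJ/s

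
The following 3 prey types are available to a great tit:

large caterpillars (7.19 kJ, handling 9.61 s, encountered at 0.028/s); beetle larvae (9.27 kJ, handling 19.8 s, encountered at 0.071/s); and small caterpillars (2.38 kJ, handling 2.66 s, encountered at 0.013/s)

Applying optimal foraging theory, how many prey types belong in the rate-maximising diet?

3

Profitabilities (E/h, kJ/s): small caterpillars 0.895, large caterpillars 0.748, beetle larvae 0.468. Add prey in this order while the next type's profitability exceeds the intake rate on those already taken.
Rate on top 1: 0.02991. large caterpillars: 0.748 > 0.02991 → include.
Rate on top 2: 0.1782. beetle larvae: 0.468 > 0.1782 → include.
Optimal diet: small caterpillars, large caterpillars, beetle larvae — 3 of 3 types.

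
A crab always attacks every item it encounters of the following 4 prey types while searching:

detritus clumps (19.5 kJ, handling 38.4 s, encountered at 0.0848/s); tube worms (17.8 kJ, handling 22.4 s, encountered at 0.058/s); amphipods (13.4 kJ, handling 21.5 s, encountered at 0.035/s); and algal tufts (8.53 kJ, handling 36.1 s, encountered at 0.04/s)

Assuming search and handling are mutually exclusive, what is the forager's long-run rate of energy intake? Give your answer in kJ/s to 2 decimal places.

0.45 kJ/s

R = (0.0848×19.5 + 0.058×17.8 + 0.035×13.4 + 0.04×8.53) / (1 + 0.0848×38.4 + 0.058×22.4 + 0.035×21.5 + 0.04×36.1) = 3.496/7.752 = 0.451 kJ/s.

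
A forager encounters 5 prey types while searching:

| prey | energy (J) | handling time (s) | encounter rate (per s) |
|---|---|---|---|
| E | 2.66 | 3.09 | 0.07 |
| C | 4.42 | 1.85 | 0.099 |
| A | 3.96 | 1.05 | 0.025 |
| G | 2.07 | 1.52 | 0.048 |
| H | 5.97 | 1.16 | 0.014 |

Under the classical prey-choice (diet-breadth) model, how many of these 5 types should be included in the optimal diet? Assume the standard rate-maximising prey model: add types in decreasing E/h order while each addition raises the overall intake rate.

Profitabilities (E/h, J/s): H 5.15, A 3.77, C 2.39, G 1.36, E 0.861. Add prey in this order while the next type's profitability exceeds the intake rate on those already taken.
Rate on top 1: 0.08224. A: 3.77 > 0.08224 → include.
Rate on top 2: 0.1751. C: 2.39 > 0.1751 → include.
Rate on top 3: 0.506. G: 1.36 > 0.506 → include.
Rate on top 4: 0.5541. E: 0.861 > 0.5541 → include.
Optimal diet: H, A, C, G, E — 5 of 5 types.

5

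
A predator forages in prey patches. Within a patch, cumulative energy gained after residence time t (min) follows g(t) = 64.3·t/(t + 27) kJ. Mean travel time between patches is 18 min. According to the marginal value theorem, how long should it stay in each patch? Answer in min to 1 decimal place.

Optimal t* satisfies g'(t*) = g(t*)/(T + t*).
g'(t) = 64.3·27/(t + 27)². Setting 64.3·27/(t+27)² = 64.3t/[(t+27)(18+t)] gives 27(18+t) = t(t+27), so t² = 27×18 = 486.
t* = √486 = 22.05 min.

22.0 min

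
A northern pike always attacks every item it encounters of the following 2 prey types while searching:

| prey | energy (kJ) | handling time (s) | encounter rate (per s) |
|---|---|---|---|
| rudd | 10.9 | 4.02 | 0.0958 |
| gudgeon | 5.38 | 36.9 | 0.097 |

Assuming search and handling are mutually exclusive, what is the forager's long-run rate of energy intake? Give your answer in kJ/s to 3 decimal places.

0.315 kJ/s

R = Σλ_iE_i / (1 + Σλ_ih_i)
Numerator: 0.0958×10.9 + 0.097×5.38 = 1.566
Denominator: 1 + 0.0958×4.02 + 0.097×36.9 = 4.964
R = 1.566/4.964 = 0.3155 kJ/s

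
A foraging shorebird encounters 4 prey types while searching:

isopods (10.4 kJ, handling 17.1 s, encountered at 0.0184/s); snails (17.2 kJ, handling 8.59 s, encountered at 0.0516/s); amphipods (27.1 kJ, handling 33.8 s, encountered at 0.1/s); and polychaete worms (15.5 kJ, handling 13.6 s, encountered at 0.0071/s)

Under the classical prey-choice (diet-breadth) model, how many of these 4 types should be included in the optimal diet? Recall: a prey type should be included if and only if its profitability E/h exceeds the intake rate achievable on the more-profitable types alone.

3

E/h in descending order: snails 2, polychaete worms 1.14, amphipods 0.802, isopods 0.608 kJ/s. The optimal diet is the largest prefix of this list for which every included type satisfies E_i/h_i > R on the types above it.
Rate on top 1: 0.6149. polychaete worms: 1.14 > 0.6149 → include.
Rate on top 2: 0.6479. amphipods: 0.802 > 0.6479 → include.
Rate on top 3: 0.7536. isopods: 0.608 < 0.7536 → exclude; stop.
Optimal diet: snails, polychaete worms, amphipods — 3 of 4 types.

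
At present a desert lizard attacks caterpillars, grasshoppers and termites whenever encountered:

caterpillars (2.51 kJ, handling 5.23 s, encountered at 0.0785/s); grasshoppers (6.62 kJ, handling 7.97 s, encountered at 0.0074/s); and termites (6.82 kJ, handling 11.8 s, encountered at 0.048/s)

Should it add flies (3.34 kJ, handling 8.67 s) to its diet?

Yes

Intake rate on the current diet: R = (0.0785×2.51 + 0.0074×6.62 + 0.048×6.82) / (1 + 0.0785×5.23 + 0.0074×7.97 + 0.048×11.8) = 0.5734/2.036 = 0.2816 kJ/s.
Profitability of flies: 3.34/8.67 = 0.3852 kJ/s.
0.3852 > 0.2816, so adding flies raises the average — include it.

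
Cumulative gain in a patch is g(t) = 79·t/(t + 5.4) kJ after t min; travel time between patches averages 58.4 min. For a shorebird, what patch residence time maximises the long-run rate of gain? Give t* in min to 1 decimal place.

Maximise g(t)/(T+t): set derivative to zero → g'(t)(T+t) = g(t).
g'(t) = 79·5.4/(t + 5.4)². Setting 79·5.4/(t+5.4)² = 79t/[(t+5.4)(58.4+t)] gives 5.4(58.4+t) = t(t+5.4), so t² = 5.4×58.4 = 315.4.
t* = √315.4 = 17.76 min.

17.8 min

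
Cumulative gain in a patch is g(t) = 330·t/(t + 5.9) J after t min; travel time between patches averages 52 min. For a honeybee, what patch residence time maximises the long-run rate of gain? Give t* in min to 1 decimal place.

Optimal t* satisfies g'(t*) = g(t*)/(T + t*).
g'(t) = 330·5.9/(t + 5.9)². Setting 330·5.9/(t+5.9)² = 330t/[(t+5.9)(52+t)] gives 5.9(52+t) = t(t+5.9), so t² = 5.9×52 = 306.8.
t* = √306.8 = 17.52 min.

17.5 min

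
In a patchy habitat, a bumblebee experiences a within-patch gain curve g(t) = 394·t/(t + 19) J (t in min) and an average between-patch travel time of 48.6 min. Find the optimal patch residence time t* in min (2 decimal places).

Maximise g(t)/(T+t): set derivative to zero → g'(t)(T+t) = g(t).
g'(t) = 394·19/(t + 19)². Setting 394·19/(t+19)² = 394t/[(t+19)(48.6+t)] gives 19(48.6+t) = t(t+19), so t² = 19×48.6 = 923.4.
t* = √923.4 = 30.39 min.

30.39 min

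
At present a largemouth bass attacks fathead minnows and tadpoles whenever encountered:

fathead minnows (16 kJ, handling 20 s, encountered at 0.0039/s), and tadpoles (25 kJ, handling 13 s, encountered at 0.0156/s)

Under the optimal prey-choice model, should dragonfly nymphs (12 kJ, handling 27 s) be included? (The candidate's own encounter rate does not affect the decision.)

Intake rate on the current diet: R = (0.0039×16 + 0.0156×25) / (1 + 0.0039×20 + 0.0156×13) = 0.4524/1.281 = 0.3532 kJ/s.
dragonfly nymphs: E/h = 12/27 = 0.4444 kJ/s.
Since 0.4444 > R, including dragonfly nymphs increases the long-run rate.

Yes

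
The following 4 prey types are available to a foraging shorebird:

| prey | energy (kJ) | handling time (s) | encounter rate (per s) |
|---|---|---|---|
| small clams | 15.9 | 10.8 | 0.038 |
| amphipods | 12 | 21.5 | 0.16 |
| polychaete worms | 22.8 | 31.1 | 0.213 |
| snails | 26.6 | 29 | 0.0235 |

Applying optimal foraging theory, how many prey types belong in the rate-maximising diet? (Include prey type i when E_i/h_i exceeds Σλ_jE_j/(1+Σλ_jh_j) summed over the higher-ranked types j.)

3

Rank by E/h (kJ/s): small clams 1.47, snails 0.917, polychaete worms 0.733, amphipods 0.558. Include each in turn until the next type's E/h falls below the running intake rate.
Rate on top 1: 0.4284. snails: 0.917 > 0.4284 → include.
Rate on top 2: 0.5876. polychaete worms: 0.733 > 0.5876 → include.
Rate on top 3: 0.6982. amphipods: 0.558 < 0.6982 → exclude; stop.
Optimal diet: small clams, snails, polychaete worms — 3 of 4 types.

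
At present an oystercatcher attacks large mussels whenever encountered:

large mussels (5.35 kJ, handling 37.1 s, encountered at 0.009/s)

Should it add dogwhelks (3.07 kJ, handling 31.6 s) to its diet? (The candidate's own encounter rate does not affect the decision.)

Intake rate on the current diet: R = (0.009×5.35) / (1 + 0.009×37.1) = 0.04815/1.334 = 0.0361 kJ/s.
Profitability of dogwhelks: 3.07/31.6 = 0.09715 kJ/s.
Since 0.09715 > R, including dogwhelks increases the long-run rate.

Yes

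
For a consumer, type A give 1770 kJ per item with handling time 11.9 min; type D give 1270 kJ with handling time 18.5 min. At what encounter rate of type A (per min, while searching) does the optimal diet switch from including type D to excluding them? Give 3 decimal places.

0.072 per min

The zero-one rule: include type D iff E₂/h₂ > λE₁/(1+λh₁). Equality gives the switch point.
λE₁h₂ = E₂ + λE₂h₁ ⇒ λ = E₂/(E₁h₂ − E₂h₁) = 1270/(3.274e+04 − 1.511e+04) = 0.07203 per min.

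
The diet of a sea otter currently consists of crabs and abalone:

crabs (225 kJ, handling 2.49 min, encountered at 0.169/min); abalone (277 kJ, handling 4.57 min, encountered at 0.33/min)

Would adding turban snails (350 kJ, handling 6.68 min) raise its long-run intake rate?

Intake rate on the current diet: R = (0.169×225 + 0.33×277) / (1 + 0.169×2.49 + 0.33×4.57) = 129.4/2.929 = 44.19 kJ/min.
Profitability of turban snails: 350/6.68 = 52.4 kJ/min.
52.4 > 44.19, so adding turban snails raises the average — include it.

Yes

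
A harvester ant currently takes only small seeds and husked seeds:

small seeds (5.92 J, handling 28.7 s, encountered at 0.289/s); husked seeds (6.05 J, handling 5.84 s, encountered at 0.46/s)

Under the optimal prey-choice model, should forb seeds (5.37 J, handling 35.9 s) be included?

No

Current rate: (0.289×5.92 + 0.46×6.05)/(1 + 0.289×28.7 + 0.46×5.84) = 0.3751 J/s.
forb seeds: E/h = 5.37/35.9 = 0.1496 J/s.
0.1496 < 0.3751, so adding forb seeds would lower the average — exclude it.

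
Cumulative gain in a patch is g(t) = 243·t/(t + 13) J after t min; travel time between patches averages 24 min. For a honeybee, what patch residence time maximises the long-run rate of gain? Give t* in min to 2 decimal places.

17.66 min

By the marginal value theorem, leave when the instantaneous gain rate g'(t) equals the habitat-wide average g(t)/(T + t).
g'(t) = 243·13/(t + 13)². Setting 243·13/(t+13)² = 243t/[(t+13)(24+t)] gives 13(24+t) = t(t+13), so t² = 13×24 = 312.
t* = √312 = 17.66 min.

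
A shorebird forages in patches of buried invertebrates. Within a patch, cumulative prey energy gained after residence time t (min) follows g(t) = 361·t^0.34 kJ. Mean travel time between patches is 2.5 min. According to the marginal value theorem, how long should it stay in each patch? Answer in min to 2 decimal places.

By the marginal value theorem, leave when the instantaneous gain rate g'(t) equals the habitat-wide average g(t)/(T + t).
g'(t) = 0.34·361·t^-0.66. Setting 0.34·361·t^-0.66 = 361·t^0.34/(2.5+t) gives 0.34(2.5+t) = t, so 0.66·t = 0.34×2.5.
t* = 0.34×2.5/0.66 = 1.288 min.

1.29 min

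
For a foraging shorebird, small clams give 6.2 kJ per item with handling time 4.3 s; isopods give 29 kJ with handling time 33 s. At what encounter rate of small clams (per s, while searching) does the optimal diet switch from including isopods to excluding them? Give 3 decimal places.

Drop isopods once their profitability E₂/h₂ falls below the rate achievable on small clams alone: E₂/h₂ = λE₁/(1 + λh₁).
Solve for λ: λE₁h₂ = E₂(1 + λh₁) → λ(E₁h₂ − E₂h₁) = E₂ → λ = E₂/(E₁h₂ − E₂h₁).
λ = 29/(6.2×33 − 29×4.3) = 29/79.9 = 0.363 per s.

0.363 per s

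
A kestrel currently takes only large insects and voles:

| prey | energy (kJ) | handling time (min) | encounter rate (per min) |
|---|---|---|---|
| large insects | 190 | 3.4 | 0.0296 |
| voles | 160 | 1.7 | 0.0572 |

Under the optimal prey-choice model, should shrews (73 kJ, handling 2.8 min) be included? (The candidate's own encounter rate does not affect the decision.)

Yes

On large insects and voles alone, R = ΣλE/(1+Σλh) = 14.78/1.198 = 12.34 kJ/min.
Profitability of shrews: 73/2.8 = 26.07 kJ/min.
Since 26.07 > R, including shrews increases the long-run rate.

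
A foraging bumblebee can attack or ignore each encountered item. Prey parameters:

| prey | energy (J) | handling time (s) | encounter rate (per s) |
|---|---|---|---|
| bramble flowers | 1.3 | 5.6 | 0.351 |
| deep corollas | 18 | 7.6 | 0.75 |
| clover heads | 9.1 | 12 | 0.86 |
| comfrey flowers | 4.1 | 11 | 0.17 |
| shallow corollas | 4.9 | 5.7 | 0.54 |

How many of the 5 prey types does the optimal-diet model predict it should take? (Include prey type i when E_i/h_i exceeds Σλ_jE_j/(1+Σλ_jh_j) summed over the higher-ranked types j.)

1

Profitabilities (E/h, J/s): deep corollas 2.37, shallow corollas 0.86, clover heads 0.758, comfrey flowers 0.373, bramble flowers 0.232. Add prey in this order while the next type's profitability exceeds the intake rate on those already taken.
Rate on top 1: 2.015. shallow corollas: 0.86 < 2.015 → exclude; stop.
Optimal diet: deep corollas — 1 of 5 types.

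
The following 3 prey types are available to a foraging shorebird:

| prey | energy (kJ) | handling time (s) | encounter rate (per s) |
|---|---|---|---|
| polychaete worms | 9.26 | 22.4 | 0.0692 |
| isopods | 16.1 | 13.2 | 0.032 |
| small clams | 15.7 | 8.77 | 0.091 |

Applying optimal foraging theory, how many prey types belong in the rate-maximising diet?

2

Rank by E/h (kJ/s): small clams 1.79, isopods 1.22, polychaete worms 0.413. Include each in turn until the next type's E/h falls below the running intake rate.
Rate on top 1: 0.7946. isopods: 1.22 > 0.7946 → include.
Rate on top 2: 0.8754. polychaete worms: 0.413 < 0.8754 → exclude; stop.
Optimal diet: small clams, isopods — 2 of 3 types.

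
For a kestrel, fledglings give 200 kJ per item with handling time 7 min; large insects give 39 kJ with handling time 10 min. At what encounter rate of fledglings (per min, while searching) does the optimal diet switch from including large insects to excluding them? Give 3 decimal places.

The zero-one rule: include large insects iff E₂/h₂ > λE₁/(1+λh₁). Equality gives the switch point.
λE₁h₂ = E₂ + λE₂h₁ ⇒ λ = E₂/(E₁h₂ − E₂h₁) = 39/(2000 − 273) = 0.02258 per min.

0.023 per min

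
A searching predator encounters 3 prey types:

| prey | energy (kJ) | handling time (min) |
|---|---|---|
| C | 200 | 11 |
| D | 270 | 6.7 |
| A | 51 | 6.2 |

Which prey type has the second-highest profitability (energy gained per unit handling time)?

C

Profitability E/h (kJ/min): C = 200/11 = 18.2, D = 270/6.7 = 40.3, A = 51/6.2 = 8.23.
Ranked: D > C > A.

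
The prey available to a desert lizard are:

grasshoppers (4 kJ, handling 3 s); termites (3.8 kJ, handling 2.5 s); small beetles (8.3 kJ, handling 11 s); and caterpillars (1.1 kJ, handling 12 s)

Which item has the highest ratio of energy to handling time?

Profitability E/h (kJ/s): grasshoppers = 4/3 = 1.33, termites = 3.8/2.5 = 1.52, small beetles = 8.3/11 = 0.755, caterpillars = 1.1/12 = 0.0917.
Ranked: termites > grasshoppers > small beetles > caterpillars.

termites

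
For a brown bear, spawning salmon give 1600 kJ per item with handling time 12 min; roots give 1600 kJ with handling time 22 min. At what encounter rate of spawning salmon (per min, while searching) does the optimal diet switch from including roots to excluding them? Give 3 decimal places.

Drop roots once their profitability E₂/h₂ falls below the rate achievable on spawning salmon alone: E₂/h₂ = λE₁/(1 + λh₁).
Solve for λ: λE₁h₂ = E₂(1 + λh₁) → λ(E₁h₂ − E₂h₁) = E₂ → λ = E₂/(E₁h₂ − E₂h₁).
λ = 1600/(1600×22 − 1600×12) = 1600/1.6e+04 = 0.1 per min.

0.100 per min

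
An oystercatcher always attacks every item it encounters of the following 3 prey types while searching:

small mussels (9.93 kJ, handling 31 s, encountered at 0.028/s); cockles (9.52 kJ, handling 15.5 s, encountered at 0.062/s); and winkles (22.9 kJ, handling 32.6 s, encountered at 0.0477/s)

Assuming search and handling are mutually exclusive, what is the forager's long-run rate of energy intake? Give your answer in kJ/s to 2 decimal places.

R = (0.028×9.93 + 0.062×9.52 + 0.0477×22.9) / (1 + 0.028×31 + 0.062×15.5 + 0.0477×32.6) = 1.961/4.384 = 0.4472 kJ/s.

0.45 kJ/s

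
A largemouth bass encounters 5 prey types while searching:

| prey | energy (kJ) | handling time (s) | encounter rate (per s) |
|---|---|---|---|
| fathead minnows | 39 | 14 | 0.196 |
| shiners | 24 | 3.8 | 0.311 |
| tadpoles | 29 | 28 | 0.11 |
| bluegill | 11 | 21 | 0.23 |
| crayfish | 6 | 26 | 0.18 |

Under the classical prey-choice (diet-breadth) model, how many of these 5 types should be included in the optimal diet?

E/h in descending order: shiners 6.32, fathead minnows 2.79, tadpoles 1.04, bluegill 0.524, crayfish 0.231 kJ/s. The optimal diet is the largest prefix of this list for which every included type satisfies E_i/h_i > R on the types above it.
Rate on top 1: 3.421. fathead minnows: 2.79 < 3.421 → exclude; stop.
Optimal diet: shiners — 1 of 5 types.

1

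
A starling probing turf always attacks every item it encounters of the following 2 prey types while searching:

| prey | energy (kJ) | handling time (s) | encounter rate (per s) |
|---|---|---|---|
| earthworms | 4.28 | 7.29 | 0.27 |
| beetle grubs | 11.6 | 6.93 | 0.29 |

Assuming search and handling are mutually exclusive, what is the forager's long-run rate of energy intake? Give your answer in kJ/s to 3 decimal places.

R = (0.27×4.28 + 0.29×11.6) / (1 + 0.27×7.29 + 0.29×6.93) = 4.52/4.978 = 0.9079 kJ/s.

0.908 kJ/s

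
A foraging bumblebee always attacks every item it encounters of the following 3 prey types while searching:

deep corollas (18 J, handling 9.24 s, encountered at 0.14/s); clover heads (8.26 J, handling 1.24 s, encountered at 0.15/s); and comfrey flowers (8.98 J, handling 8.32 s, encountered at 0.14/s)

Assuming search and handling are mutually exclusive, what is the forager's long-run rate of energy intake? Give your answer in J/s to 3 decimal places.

1.376 J/s

Energy encountered per unit search time: 0.14×18 + 0.15×8.26 + 0.14×8.98 = 5.016 J/s.
Handling time per unit search time: 0.14×9.24 + 0.15×1.24 + 0.14×8.32 = 2.644.
Rate = 5.016/(1 + 2.644) = 1.376 J/s.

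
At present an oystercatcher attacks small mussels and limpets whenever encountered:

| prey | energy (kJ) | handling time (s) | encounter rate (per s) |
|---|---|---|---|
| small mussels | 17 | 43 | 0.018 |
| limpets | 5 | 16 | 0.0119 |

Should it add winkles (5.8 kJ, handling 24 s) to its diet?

Intake rate on the current diet: R = (0.018×17 + 0.0119×5) / (1 + 0.018×43 + 0.0119×16) = 0.3655/1.964 = 0.1861 kJ/s.
winkles: E/h = 5.8/24 = 0.2417 kJ/s.
0.2417 > 0.1861, so adding winkles raises the average — include it.

Yes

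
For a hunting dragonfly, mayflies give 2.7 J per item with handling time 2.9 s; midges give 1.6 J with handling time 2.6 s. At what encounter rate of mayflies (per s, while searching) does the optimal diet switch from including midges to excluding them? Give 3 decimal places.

The zero-one rule: include midges iff E₂/h₂ > λE₁/(1+λh₁). Equality gives the switch point.
λE₁h₂ = E₂ + λE₂h₁ ⇒ λ = E₂/(E₁h₂ − E₂h₁) = 1.6/(7.02 − 4.64) = 0.6723 per s.

0.672 per s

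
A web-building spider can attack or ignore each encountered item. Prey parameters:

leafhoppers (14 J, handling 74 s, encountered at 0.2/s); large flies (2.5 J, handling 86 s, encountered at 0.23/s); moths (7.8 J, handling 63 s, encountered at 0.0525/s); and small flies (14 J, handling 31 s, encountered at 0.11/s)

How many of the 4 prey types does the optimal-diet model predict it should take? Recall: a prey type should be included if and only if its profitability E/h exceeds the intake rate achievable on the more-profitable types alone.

1

Profitabilities (E/h, J/s): small flies 0.452, leafhoppers 0.189, moths 0.124, large flies 0.0291. Add prey in this order while the next type's profitability exceeds the intake rate on those already taken.
Rate on top 1: 0.3492. leafhoppers: 0.189 < 0.3492 → exclude; stop.
Optimal diet: small flies — 1 of 4 types.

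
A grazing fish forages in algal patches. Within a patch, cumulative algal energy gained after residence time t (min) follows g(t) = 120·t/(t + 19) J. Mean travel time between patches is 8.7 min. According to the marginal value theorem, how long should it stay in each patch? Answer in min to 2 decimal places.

12.86 min

By the marginal value theorem, leave when the instantaneous gain rate g'(t) equals the habitat-wide average g(t)/(T + t).
g'(t) = 120·19/(t + 19)². Setting 120·19/(t+19)² = 120t/[(t+19)(8.7+t)] gives 19(8.7+t) = t(t+19), so t² = 19×8.7 = 165.3.
t* = √165.3 = 12.86 min.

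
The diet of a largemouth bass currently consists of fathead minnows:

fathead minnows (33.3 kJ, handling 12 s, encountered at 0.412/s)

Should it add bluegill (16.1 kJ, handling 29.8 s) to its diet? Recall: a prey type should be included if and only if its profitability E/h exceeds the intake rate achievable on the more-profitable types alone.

No

On fathead minnows alone, R = ΣλE/(1+Σλh) = 13.72/5.944 = 2.308 kJ/s.
Profitability of bluegill: 16.1/29.8 = 0.5403 kJ/s.
0.5403 < 2.308, so adding bluegill would lower the average — exclude it.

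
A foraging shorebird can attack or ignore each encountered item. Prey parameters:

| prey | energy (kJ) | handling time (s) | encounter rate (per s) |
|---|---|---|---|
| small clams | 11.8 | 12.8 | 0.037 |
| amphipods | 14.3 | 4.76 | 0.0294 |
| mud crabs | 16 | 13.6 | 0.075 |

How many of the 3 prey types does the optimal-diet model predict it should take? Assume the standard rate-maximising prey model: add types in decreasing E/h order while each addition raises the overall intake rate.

3

E/h in descending order: amphipods 3, mud crabs 1.18, small clams 0.922 kJ/s. The optimal diet is the largest prefix of this list for which every included type satisfies E_i/h_i > R on the types above it.
Rate on top 1: 0.3688. mud crabs: 1.18 > 0.3688 → include.
Rate on top 2: 0.7502. small clams: 0.922 > 0.7502 → include.
Optimal diet: amphipods, mud crabs, small clams — 3 of 3 types.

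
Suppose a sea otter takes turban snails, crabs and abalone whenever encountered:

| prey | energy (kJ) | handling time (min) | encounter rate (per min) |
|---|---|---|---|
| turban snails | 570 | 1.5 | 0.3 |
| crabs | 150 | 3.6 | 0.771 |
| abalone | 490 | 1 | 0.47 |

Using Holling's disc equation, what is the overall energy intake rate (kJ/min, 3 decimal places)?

110.092 kJ/min

R = (0.3×570 + 0.771×150 + 0.47×490) / (1 + 0.3×1.5 + 0.771×3.6 + 0.47×1) = 517/4.696 = 110.1 kJ/min.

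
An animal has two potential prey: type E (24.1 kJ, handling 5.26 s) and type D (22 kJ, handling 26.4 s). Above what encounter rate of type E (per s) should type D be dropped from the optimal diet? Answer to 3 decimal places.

At the threshold, the rate on type E alone equals the profitability of type D: λ·24.1/(1 + λ·5.26) = 22/26.4 = 0.8333.
Rearranging, λ(24.1 − 0.8333×5.26) = 0.8333, so λ = 0.8333/19.72 = 0.04227 per s.

0.042 per s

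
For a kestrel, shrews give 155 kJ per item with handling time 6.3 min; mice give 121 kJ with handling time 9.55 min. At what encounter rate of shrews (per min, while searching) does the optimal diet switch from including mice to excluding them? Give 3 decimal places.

0.169 per min

At the threshold, the rate on shrews alone equals the profitability of mice: λ·155/(1 + λ·6.3) = 121/9.55 = 12.67.
Rearranging, λ(155 − 12.67×6.3) = 12.67, so λ = 12.67/75.18 = 0.1685 per min.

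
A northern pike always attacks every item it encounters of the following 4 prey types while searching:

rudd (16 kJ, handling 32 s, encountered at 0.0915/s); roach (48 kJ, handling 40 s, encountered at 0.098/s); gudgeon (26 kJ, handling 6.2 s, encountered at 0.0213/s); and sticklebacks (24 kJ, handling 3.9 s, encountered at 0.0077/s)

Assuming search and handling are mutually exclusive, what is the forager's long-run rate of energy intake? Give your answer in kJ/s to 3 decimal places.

R = Σλ_iE_i / (1 + Σλ_ih_i)
Numerator: 0.0915×16 + 0.098×48 + 0.0213×26 + 0.0077×24 = 6.907
Denominator: 1 + 0.0915×32 + 0.098×40 + 0.0213×6.2 + 0.0077×3.9 = 8.01
R = 6.907/8.01 = 0.8622 kJ/s

0.862 kJ/s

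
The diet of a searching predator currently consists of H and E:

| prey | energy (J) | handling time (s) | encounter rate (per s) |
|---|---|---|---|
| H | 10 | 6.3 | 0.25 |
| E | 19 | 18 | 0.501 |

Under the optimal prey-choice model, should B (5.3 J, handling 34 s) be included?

Intake rate on the current diet: R = (0.25×10 + 0.501×19) / (1 + 0.25×6.3 + 0.501×18) = 12.02/11.59 = 1.037 J/s.
B: E/h = 5.3/34 = 0.1559 J/s.
Since 0.1559 < R, time spent handling B is better spent searching.

No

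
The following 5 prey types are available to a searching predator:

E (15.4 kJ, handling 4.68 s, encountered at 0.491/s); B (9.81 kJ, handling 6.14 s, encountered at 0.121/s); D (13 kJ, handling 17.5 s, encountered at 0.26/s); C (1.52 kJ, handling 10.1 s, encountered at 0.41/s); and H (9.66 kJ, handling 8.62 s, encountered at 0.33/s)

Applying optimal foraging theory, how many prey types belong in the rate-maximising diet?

1

Profitabilities (E/h, kJ/s): E 3.29, B 1.6, H 1.12, D 0.743, C 0.15. Add prey in this order while the next type's profitability exceeds the intake rate on those already taken.
Rate on top 1: 2.293. B: 1.6 < 2.293 → exclude; stop.
Optimal diet: E — 1 of 5 types.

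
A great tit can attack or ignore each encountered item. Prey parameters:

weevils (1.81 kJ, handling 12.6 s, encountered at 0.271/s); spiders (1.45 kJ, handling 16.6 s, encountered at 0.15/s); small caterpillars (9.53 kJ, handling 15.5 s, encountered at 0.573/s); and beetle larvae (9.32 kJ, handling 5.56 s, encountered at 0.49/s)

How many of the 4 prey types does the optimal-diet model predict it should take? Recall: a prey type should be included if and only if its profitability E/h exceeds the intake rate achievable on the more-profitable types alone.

Profitabilities (E/h, kJ/s): beetle larvae 1.68, small caterpillars 0.615, weevils 0.144, spiders 0.0873. Add prey in this order while the next type's profitability exceeds the intake rate on those already taken.
Rate on top 1: 1.226. small caterpillars: 0.615 < 1.226 → exclude; stop.
Optimal diet: beetle larvae — 1 of 4 types.

1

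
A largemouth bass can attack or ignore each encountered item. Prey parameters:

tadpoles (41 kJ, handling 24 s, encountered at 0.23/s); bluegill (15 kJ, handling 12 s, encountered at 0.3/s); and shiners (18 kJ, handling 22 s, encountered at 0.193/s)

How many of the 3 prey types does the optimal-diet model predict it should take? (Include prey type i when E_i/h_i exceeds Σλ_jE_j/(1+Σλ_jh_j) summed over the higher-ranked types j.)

1

Rank by E/h (kJ/s): tadpoles 1.71, bluegill 1.25, shiners 0.818. Include each in turn until the next type's E/h falls below the running intake rate.
Rate on top 1: 1.446. bluegill: 1.25 < 1.446 → exclude; stop.
Optimal diet: tadpoles — 1 of 3 types.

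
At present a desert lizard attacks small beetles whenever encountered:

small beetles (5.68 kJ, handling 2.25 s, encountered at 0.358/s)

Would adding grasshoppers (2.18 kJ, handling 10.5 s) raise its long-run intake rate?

No

Current rate: (0.358×5.68)/(1 + 0.358×2.25) = 1.126 kJ/s.
Profitability of grasshoppers: 2.18/10.5 = 0.2076 kJ/s.
0.2076 < 1.126, so adding grasshoppers would lower the average — exclude it.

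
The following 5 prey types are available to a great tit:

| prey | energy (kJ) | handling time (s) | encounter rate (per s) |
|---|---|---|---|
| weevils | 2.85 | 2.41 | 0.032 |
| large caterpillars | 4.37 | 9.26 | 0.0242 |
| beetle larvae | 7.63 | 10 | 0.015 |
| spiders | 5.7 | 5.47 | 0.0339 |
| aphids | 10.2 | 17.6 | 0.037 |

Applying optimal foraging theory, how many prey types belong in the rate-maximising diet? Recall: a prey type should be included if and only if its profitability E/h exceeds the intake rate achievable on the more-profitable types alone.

5

Profitabilities (E/h, kJ/s): weevils 1.18, spiders 1.04, beetle larvae 0.763, aphids 0.58, large caterpillars 0.472. Add prey in this order while the next type's profitability exceeds the intake rate on those already taken.
Rate on top 1: 0.08467. spiders: 1.04 > 0.08467 → include.
Rate on top 2: 0.2253. beetle larvae: 0.763 > 0.2253 → include.
Rate on top 3: 0.2824. aphids: 0.58 > 0.2824 → include.
Rate on top 4: 0.3761. large caterpillars: 0.472 > 0.3761 → include.
Optimal diet: weevils, spiders, beetle larvae, aphids, large caterpillars — 5 of 5 types.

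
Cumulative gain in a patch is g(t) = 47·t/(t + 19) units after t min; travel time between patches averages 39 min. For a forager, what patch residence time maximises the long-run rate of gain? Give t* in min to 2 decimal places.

27.22 min

Maximise g(t)/(T+t): set derivative to zero → g'(t)(T+t) = g(t).
g'(t) = 47·19/(t + 19)². Setting 47·19/(t+19)² = 47t/[(t+19)(39+t)] gives 19(39+t) = t(t+19), so t² = 19×39 = 741.
t* = √741 = 27.22 min.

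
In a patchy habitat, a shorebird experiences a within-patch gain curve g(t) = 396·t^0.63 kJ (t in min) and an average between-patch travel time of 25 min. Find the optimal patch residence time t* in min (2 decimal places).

42.57 min

Optimal t* satisfies g'(t*) = g(t*)/(T + t*).
g'(t) = 0.63·396·t^-0.37. Setting 0.63·396·t^-0.37 = 396·t^0.63/(25+t) gives 0.63(25+t) = t, so 0.37·t = 0.63×25.
t* = 0.63×25/0.37 = 42.57 min.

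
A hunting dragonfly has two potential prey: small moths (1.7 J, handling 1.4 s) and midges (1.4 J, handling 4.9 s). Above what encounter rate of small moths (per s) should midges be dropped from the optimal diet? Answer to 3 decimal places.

0.220 per s

The zero-one rule: include midges iff E₂/h₂ > λE₁/(1+λh₁). Equality gives the switch point.
λE₁h₂ = E₂ + λE₂h₁ ⇒ λ = E₂/(E₁h₂ − E₂h₁) = 1.4/(8.33 − 1.96) = 0.2198 per s.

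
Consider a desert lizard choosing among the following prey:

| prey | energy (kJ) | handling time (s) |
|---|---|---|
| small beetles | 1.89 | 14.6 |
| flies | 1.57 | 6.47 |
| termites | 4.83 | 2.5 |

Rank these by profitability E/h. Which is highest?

termites

In descending order of E/h:
termites: 4.83/2.5 = 1.93 kJ/s
flies: 1.57/6.47 = 0.243 kJ/s
small beetles: 1.89/14.6 = 0.129 kJ/s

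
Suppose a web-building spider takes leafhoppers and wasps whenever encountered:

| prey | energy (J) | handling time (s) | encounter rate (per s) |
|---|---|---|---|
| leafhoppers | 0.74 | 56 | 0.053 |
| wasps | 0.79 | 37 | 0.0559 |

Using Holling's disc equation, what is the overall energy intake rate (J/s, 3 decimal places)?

Energy encountered per unit search time: 0.053×0.74 + 0.0559×0.79 = 0.08338 J/s.
Handling time per unit search time: 0.053×56 + 0.0559×37 = 5.036.
Rate = 0.08338/(1 + 5.036) = 0.01381 J/s.

0.014 J/s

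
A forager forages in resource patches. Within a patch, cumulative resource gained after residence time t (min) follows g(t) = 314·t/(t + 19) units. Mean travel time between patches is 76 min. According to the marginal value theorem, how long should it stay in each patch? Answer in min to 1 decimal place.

38.0 min

Optimal t* satisfies g'(t*) = g(t*)/(T + t*).
g'(t) = 314·19/(t + 19)². Setting 314·19/(t+19)² = 314t/[(t+19)(76+t)] gives 19(76+t) = t(t+19), so t² = 19×76 = 1444.
t* = √1444 = 38 min.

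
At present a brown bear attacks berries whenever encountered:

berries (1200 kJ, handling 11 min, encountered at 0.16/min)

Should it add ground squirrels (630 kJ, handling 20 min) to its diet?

Intake rate on the current diet: R = (0.16×1200) / (1 + 0.16×11) = 192/2.76 = 69.57 kJ/min.
ground squirrels: E/h = 630/20 = 31.5 kJ/min.
Since 31.5 < R, time spent handling ground squirrels is better spent searching.

No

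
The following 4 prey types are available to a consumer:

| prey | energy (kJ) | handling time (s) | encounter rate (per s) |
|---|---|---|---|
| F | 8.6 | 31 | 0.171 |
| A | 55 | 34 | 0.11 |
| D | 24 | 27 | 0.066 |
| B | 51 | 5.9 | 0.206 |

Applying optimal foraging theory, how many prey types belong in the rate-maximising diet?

Rank by E/h (kJ/s): B 8.64, A 1.62, D 0.889, F 0.277. Include each in turn until the next type's E/h falls below the running intake rate.
Rate on top 1: 4.742. A: 1.62 < 4.742 → exclude; stop.
Optimal diet: B — 1 of 4 types.

1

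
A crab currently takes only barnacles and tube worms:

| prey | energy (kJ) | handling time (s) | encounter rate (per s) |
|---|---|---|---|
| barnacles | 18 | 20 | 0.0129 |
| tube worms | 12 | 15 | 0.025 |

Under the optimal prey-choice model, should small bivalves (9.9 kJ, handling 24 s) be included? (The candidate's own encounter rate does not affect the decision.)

Yes

On barnacles and tube worms alone, R = ΣλE/(1+Σλh) = 0.5322/1.633 = 0.3259 kJ/s.
small bivalves: E/h = 9.9/24 = 0.4125 kJ/s.
Since 0.4125 > R, including small bivalves increases the long-run rate.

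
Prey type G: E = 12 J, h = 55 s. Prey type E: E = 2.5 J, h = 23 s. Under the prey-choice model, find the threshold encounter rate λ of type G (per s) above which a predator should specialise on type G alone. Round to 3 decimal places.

At the threshold, the rate on type G alone equals the profitability of type E: λ·12/(1 + λ·55) = 2.5/23 = 0.1087.
Rearranging, λ(12 − 0.1087×55) = 0.1087, so λ = 0.1087/6.022 = 0.01805 per s.

0.018 per s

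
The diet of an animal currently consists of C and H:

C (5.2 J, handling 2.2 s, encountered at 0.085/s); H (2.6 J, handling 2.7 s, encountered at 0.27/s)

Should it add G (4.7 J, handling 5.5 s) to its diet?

Yes

On C and H alone, R = ΣλE/(1+Σλh) = 1.144/1.916 = 0.5971 J/s.
Profitability of G: 4.7/5.5 = 0.8545 J/s.
0.8545 > 0.5971, so adding G raises the average — include it.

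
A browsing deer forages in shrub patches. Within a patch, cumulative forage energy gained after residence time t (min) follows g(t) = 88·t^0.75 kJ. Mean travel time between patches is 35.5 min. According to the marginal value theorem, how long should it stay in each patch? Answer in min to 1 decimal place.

106.5 min

Maximise g(t)/(T+t): set derivative to zero → g'(t)(T+t) = g(t).
g'(t) = 0.75·88·t^-0.25. Setting 0.75·88·t^-0.25 = 88·t^0.75/(35.5+t) gives 0.75(35.5+t) = t, so 0.25·t = 0.75×35.5.
t* = 0.75×35.5/0.25 = 106.5 min.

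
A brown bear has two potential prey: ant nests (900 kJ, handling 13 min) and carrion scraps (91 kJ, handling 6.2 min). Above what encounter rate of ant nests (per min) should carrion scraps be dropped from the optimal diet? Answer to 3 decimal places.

The zero-one rule: include carrion scraps iff E₂/h₂ > λE₁/(1+λh₁). Equality gives the switch point.
λE₁h₂ = E₂ + λE₂h₁ ⇒ λ = E₂/(E₁h₂ − E₂h₁) = 91/(5580 − 1183) = 0.0207 per min.

0.021 per min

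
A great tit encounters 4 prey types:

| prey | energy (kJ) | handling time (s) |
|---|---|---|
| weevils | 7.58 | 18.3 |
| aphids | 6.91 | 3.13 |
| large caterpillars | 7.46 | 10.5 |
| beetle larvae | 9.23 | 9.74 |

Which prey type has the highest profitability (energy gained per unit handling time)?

aphids

Profitability E/h (kJ/s): weevils = 7.58/18.3 = 0.414, aphids = 6.91/3.13 = 2.21, large caterpillars = 7.46/10.5 = 0.71, beetle larvae = 9.23/9.74 = 0.948.
Ranked: aphids > beetle larvae > large caterpillars > weevils.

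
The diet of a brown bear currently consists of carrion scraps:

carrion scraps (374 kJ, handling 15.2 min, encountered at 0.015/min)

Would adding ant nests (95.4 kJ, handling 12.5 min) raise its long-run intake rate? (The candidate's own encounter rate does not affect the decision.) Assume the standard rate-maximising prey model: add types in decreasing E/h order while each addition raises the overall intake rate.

Current rate: (0.015×374)/(1 + 0.015×15.2) = 4.568 kJ/min.
Profitability of ant nests: 95.4/12.5 = 7.632 kJ/min.
Since 7.632 > R, including ant nests increases the long-run rate.

Yes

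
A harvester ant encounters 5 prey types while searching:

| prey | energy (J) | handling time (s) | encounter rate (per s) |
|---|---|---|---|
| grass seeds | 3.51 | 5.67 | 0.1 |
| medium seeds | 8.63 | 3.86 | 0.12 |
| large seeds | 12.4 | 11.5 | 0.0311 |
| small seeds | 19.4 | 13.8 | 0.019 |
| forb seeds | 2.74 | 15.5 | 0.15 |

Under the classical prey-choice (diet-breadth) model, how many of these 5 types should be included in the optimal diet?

E/h in descending order: medium seeds 2.24, small seeds 1.41, large seeds 1.08, grass seeds 0.619, forb seeds 0.177 J/s. The optimal diet is the largest prefix of this list for which every included type satisfies E_i/h_i > R on the types above it.
Rate on top 1: 0.7078. small seeds: 1.41 > 0.7078 → include.
Rate on top 2: 0.8138. large seeds: 1.08 > 0.8138 → include.
Rate on top 3: 0.8592. grass seeds: 0.619 < 0.8592 → exclude; stop.
Optimal diet: medium seeds, small seeds, large seeds — 3 of 5 types.

3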